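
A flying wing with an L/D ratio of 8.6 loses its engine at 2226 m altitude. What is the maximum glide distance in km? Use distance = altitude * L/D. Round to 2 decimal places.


Step 1: Glide distance = altitude * L/D = 2226 * 8.6 = 19143.6 m
Step 2: Convert to km: 19143.6 / 1000 = 19.14 km

19.14


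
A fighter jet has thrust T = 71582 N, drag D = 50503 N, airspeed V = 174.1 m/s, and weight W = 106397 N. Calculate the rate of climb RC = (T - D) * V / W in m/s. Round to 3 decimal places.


Step 1: Excess thrust = T - D = 71582 - 50503 = 21079 N
Step 2: Excess power = 21079 * 174.1 = 3669853.9 W
Step 3: RC = 3669853.9 / 106397 = 34.492 m/s

34.492


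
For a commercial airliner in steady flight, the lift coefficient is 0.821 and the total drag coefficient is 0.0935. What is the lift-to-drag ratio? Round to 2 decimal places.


Step 1: L/D = CL / CD = 0.821 / 0.0935
Step 2: L/D = 8.78

8.78


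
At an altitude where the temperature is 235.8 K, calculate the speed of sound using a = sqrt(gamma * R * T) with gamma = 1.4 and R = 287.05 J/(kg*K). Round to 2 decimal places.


Step 1: gamma * R * T = 1.4 * 287.05 * 235.8 = 94760.946
Step 2: a = sqrt(94760.946) = 307.83 m/s

307.83


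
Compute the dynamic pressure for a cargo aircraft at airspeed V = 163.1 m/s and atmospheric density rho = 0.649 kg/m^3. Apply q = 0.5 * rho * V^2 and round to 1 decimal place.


Step 1: V^2 = 163.1^2 = 26601.61
Step 2: q = 0.5 * 0.649 * 26601.61
Step 3: q = 8632.2 Pa

8632.2


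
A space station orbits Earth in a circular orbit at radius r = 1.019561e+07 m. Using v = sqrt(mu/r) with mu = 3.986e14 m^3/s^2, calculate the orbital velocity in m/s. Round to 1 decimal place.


Step 1: mu / r = 3.986e14 / 1.019561e+07 = 39095257.6648
Step 2: v = sqrt(39095257.6648) = 6252.6 m/s

6252.6


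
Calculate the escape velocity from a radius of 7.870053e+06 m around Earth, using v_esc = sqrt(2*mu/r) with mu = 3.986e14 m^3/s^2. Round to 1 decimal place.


Step 1: 2*mu/r = 2 * 3.986e14 / 7.870053e+06 = 101295378.824
Step 2: v_esc = sqrt(101295378.824) = 10064.6 m/s

10064.6


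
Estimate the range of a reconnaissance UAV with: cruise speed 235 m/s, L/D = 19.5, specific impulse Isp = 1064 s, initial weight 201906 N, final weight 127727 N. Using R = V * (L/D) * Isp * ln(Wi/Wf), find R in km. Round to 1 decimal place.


Step 1: Coefficient = V * (L/D) * Isp = 235 * 19.5 * 1064 = 4875780.0 m
Step 2: Wi/Wf = 201906 / 127727 = 1.580762
Step 3: ln(1.580762) = 0.457907
Step 4: R = 4875780.0 * 0.457907 = 2232654.1 m = 2232.7 km

2232.7


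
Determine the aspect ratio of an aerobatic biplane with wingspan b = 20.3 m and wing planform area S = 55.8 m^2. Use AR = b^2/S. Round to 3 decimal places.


Step 1: b^2 = 20.3^2 = 412.09
Step 2: AR = 412.09 / 55.8 = 7.385

7.385


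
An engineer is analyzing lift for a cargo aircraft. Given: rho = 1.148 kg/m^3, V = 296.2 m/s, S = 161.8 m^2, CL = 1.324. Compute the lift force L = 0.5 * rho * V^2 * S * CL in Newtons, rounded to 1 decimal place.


Step 1: Calculate dynamic pressure q = 0.5 * 1.148 * 296.2^2 = 0.5 * 1.148 * 87734.44 = 50359.5686 Pa
Step 2: Multiply by wing area and lift coefficient: L = 50359.5686 * 161.8 * 1.324
Step 3: L = 8148178.193 * 1.324 = 10788187.9 N

10788187.9


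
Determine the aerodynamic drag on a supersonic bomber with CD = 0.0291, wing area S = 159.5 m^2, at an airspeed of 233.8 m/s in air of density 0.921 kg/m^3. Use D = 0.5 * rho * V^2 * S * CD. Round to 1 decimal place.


Step 1: Dynamic pressure q = 0.5 * 0.921 * 233.8^2 = 25172.0536 Pa
Step 2: Drag D = q * S * CD = 25172.0536 * 159.5 * 0.0291
Step 3: D = 116834.8 N

116834.8


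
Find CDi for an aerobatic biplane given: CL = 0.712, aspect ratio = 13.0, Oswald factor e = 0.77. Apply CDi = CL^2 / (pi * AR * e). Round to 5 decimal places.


Step 1: CL^2 = 0.712^2 = 0.506944
Step 2: pi * AR * e = 3.14159 * 13.0 * 0.77 = 31.447342
Step 3: CDi = 0.506944 / 31.447342 = 0.01612

0.01612


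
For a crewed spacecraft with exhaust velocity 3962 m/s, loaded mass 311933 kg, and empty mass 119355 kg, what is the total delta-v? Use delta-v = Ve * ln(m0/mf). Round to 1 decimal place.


Step 1: Mass ratio m0/mf = 311933 / 119355 = 2.613489
Step 2: ln(2.613489) = 0.960686
Step 3: delta-v = 3962 * 0.960686 = 3806.2 m/s

3806.2


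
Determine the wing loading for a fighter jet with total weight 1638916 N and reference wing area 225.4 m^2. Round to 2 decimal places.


Step 1: Wing loading = W / S = 1638916 / 225.4
Step 2: Wing loading = 7271.14 N/m^2

7271.14


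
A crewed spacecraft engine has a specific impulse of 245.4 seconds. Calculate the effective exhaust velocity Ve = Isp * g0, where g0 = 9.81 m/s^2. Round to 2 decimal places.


Step 1: Ve = Isp * g0 = 245.4 * 9.81
Step 2: Ve = 2407.37 m/s

2407.37


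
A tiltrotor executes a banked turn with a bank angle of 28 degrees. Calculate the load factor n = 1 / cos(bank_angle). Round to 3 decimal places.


Step 1: Convert 28 degrees to radians = 0.488692
Step 2: cos(28 deg) = 0.882948
Step 3: n = 1 / 0.882948 = 1.133

1.133


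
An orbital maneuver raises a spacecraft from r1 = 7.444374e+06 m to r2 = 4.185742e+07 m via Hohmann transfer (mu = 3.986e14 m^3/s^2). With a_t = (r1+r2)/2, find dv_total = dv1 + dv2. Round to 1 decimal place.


Step 1: Transfer semi-major axis a_t = (7.444374e+06 + 4.185742e+07) / 2 = 2.465090e+07 m
Step 2: v1 (circular at r1) = sqrt(mu/r1) = 7317.36 m/s
Step 3: v_t1 = sqrt(mu*(2/r1 - 1/a_t)) = 9535.08 m/s
Step 4: dv1 = |9535.08 - 7317.36| = 2217.72 m/s
Step 5: v2 (circular at r2) = 3085.9 m/s, v_t2 = 1695.82 m/s
Step 6: dv2 = |3085.9 - 1695.82| = 1390.08 m/s
Step 7: Total delta-v = 2217.72 + 1390.08 = 3607.8 m/s

3607.8


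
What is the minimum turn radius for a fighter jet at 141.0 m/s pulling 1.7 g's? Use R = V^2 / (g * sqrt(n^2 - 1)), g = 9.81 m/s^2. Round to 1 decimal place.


Step 1: V^2 = 141.0^2 = 19881.0
Step 2: n^2 - 1 = 1.7^2 - 1 = 1.89
Step 3: sqrt(1.89) = 1.374773
Step 4: R = 19881.0 / (9.81 * 1.374773) = 1474.1 m

1474.1


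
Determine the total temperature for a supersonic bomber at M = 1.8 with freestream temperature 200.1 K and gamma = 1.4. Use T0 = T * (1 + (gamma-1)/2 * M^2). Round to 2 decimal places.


Step 1: (gamma-1)/2 = 0.2
Step 2: M^2 = 3.24
Step 3: 1 + 0.2 * 3.24 = 1.648
Step 4: T0 = 200.1 * 1.648 = 329.76 K

329.76


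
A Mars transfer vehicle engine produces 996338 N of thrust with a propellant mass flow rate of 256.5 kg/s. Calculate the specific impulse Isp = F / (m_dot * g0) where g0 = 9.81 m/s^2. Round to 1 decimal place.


Step 1: m_dot * g0 = 256.5 * 9.81 = 2516.27
Step 2: Isp = 996338 / 2516.27 = 396.0 s

396.0


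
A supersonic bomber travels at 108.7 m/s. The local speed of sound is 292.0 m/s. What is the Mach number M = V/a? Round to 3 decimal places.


Step 1: M = V / a = 108.7 / 292.0
Step 2: M = 0.372

0.372


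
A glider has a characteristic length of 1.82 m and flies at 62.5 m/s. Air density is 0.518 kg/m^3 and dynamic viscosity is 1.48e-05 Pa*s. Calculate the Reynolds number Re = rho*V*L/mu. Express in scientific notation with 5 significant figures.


Step 1: Numerator = rho * V * L = 0.518 * 62.5 * 1.82 = 58.9225
Step 2: Re = 58.9225 / 1.48e-05
Step 3: Re = 3.9812e+06

3.9812e+06


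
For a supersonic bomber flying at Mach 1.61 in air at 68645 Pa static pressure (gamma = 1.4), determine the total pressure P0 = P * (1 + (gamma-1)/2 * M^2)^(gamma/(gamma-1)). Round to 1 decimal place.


Step 1: (gamma-1)/2 * M^2 = 0.2 * 2.5921 = 0.51842
Step 2: 1 + 0.51842 = 1.51842
Step 3: Exponent gamma/(gamma-1) = 3.5
Step 4: P0 = 68645 * 1.51842^3.5 = 296128.8 Pa

296128.8


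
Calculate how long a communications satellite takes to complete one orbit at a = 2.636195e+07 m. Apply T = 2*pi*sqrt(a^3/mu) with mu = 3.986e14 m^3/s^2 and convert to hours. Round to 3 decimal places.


Step 1: a^3 / mu = 1.832030e+22 / 3.986e14 = 4.596162e+07
Step 2: sqrt(4.596162e+07) = 6779.4998 s
Step 3: T = 2*pi * 6779.4998 = 42596.85 s
Step 4: T in hours = 42596.85 / 3600 = 11.832 hours

11.832


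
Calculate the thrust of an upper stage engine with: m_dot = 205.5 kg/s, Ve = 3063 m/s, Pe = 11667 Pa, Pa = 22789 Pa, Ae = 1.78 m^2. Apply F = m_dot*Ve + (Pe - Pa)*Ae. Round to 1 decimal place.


Step 1: Momentum thrust = m_dot * Ve = 205.5 * 3063 = 629446.5 N
Step 2: Pressure thrust = (Pe - Pa) * Ae = (11667 - 22789) * 1.78 = -19797.16 N
Step 3: Total thrust F = 629446.5 + -19797.16 = 609649.3 N

609649.3


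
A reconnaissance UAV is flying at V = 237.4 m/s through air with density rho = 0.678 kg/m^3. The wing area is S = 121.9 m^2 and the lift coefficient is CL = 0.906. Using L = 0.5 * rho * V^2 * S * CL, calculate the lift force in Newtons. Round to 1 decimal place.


Step 1: Calculate dynamic pressure q = 0.5 * 0.678 * 237.4^2 = 0.5 * 0.678 * 56358.76 = 19105.6196 Pa
Step 2: Multiply by wing area and lift coefficient: L = 19105.6196 * 121.9 * 0.906
Step 3: L = 2328975.0341 * 0.906 = 2110051.4 N

2110051.4


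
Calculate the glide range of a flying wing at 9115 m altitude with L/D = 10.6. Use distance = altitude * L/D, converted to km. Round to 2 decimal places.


Step 1: Glide distance = altitude * L/D = 9115 * 10.6 = 96619.0 m
Step 2: Convert to km: 96619.0 / 1000 = 96.62 km

96.62


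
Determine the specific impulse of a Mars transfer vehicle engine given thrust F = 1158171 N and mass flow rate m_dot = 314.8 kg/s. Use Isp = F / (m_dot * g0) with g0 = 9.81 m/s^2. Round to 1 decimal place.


Step 1: m_dot * g0 = 314.8 * 9.81 = 3088.19
Step 2: Isp = 1158171 / 3088.19 = 375.0 s

375.0


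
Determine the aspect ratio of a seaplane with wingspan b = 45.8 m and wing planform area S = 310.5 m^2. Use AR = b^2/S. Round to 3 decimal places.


Step 1: b^2 = 45.8^2 = 2097.64
Step 2: AR = 2097.64 / 310.5 = 6.756

6.756


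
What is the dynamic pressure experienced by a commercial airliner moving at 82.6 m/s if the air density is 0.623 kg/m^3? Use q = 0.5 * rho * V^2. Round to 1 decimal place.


Step 1: V^2 = 82.6^2 = 6822.76
Step 2: q = 0.5 * 0.623 * 6822.76
Step 3: q = 2125.3 Pa

2125.3


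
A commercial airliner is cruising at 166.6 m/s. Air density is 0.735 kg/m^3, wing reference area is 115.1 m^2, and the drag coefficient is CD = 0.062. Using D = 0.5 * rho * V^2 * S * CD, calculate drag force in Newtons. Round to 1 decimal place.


Step 1: Dynamic pressure q = 0.5 * 0.735 * 166.6^2 = 10200.1683 Pa
Step 2: Drag D = q * S * CD = 10200.1683 * 115.1 * 0.062
Step 3: D = 72790.4 N

72790.4


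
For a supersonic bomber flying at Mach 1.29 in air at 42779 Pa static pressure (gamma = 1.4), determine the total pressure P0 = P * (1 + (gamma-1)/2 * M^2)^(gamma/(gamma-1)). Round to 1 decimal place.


Step 1: (gamma-1)/2 * M^2 = 0.2 * 1.6641 = 0.33282
Step 2: 1 + 0.33282 = 1.33282
Step 3: Exponent gamma/(gamma-1) = 3.5
Step 4: P0 = 42779 * 1.33282^3.5 = 116931.3 Pa

116931.3


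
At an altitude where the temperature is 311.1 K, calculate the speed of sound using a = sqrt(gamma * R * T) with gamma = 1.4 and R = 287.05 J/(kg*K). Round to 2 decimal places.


Step 1: gamma * R * T = 1.4 * 287.05 * 311.1 = 125021.757
Step 2: a = sqrt(125021.757) = 353.58 m/s

353.58


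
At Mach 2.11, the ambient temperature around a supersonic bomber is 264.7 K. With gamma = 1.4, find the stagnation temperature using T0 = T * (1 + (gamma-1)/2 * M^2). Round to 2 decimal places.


Step 1: (gamma-1)/2 = 0.2
Step 2: M^2 = 4.4521
Step 3: 1 + 0.2 * 4.4521 = 1.89042
Step 4: T0 = 264.7 * 1.89042 = 500.39 K

500.39


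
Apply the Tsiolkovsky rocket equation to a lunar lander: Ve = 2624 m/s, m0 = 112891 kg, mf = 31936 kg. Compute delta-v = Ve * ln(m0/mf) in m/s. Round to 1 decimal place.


Step 1: Mass ratio m0/mf = 112891 / 31936 = 3.534914
Step 2: ln(3.534914) = 1.262689
Step 3: delta-v = 2624 * 1.262689 = 3313.3 m/s

3313.3


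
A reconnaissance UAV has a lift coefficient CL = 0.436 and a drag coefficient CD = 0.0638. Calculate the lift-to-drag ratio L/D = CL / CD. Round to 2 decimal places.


Step 1: L/D = CL / CD = 0.436 / 0.0638
Step 2: L/D = 6.83

6.83


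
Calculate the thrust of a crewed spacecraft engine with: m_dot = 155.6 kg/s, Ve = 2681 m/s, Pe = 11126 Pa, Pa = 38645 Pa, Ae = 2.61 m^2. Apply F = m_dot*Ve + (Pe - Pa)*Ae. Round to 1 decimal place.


Step 1: Momentum thrust = m_dot * Ve = 155.6 * 2681 = 417163.6 N
Step 2: Pressure thrust = (Pe - Pa) * Ae = (11126 - 38645) * 2.61 = -71824.59 N
Step 3: Total thrust F = 417163.6 + -71824.59 = 345339.0 N

345339.0


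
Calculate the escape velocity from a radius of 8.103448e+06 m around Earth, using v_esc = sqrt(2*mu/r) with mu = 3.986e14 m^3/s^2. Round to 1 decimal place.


Step 1: 2*mu/r = 2 * 3.986e14 / 8.103448e+06 = 98377875.6895
Step 2: v_esc = sqrt(98377875.6895) = 9918.6 m/s

9918.6


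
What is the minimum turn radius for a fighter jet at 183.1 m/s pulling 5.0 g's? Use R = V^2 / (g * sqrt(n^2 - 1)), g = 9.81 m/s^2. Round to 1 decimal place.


Step 1: V^2 = 183.1^2 = 33525.61
Step 2: n^2 - 1 = 5.0^2 - 1 = 24.0
Step 3: sqrt(24.0) = 4.898979
Step 4: R = 33525.61 / (9.81 * 4.898979) = 697.6 m

697.6


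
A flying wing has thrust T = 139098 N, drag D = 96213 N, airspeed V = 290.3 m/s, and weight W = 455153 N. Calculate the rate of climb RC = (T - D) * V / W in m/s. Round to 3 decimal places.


Step 1: Excess thrust = T - D = 139098 - 96213 = 42885 N
Step 2: Excess power = 42885 * 290.3 = 12449515.5 W
Step 3: RC = 12449515.5 / 455153 = 27.352 m/s

27.352


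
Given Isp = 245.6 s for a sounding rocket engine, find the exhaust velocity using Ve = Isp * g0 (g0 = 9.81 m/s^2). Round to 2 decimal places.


Step 1: Ve = Isp * g0 = 245.6 * 9.81
Step 2: Ve = 2409.34 m/s

2409.34


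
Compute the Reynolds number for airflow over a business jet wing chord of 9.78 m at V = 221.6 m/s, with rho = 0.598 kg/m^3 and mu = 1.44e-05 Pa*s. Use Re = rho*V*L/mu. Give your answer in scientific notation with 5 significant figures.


Step 1: Numerator = rho * V * L = 0.598 * 221.6 * 9.78 = 1296.014304
Step 2: Re = 1296.014304 / 1.44e-05
Step 3: Re = 9.0001e+07

9.0001e+07


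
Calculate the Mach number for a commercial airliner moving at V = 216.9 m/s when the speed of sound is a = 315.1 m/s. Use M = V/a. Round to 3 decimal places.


Step 1: M = V / a = 216.9 / 315.1
Step 2: M = 0.688

0.688


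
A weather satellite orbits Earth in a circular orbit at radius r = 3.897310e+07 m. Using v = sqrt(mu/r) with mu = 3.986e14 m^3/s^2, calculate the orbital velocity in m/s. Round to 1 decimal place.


Step 1: mu / r = 3.986e14 / 3.897310e+07 = 10227567.2194
Step 2: v = sqrt(10227567.2194) = 3198.1 m/s

3198.1


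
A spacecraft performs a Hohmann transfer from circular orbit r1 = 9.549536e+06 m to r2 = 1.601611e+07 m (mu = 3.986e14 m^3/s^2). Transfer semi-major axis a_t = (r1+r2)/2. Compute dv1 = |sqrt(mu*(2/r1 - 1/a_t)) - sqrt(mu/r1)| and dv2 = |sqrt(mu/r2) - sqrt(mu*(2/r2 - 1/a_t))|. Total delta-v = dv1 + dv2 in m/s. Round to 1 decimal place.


Step 1: Transfer semi-major axis a_t = (9.549536e+06 + 1.601611e+07) / 2 = 1.278282e+07 m
Step 2: v1 (circular at r1) = sqrt(mu/r1) = 6460.67 m/s
Step 3: v_t1 = sqrt(mu*(2/r1 - 1/a_t)) = 7231.74 m/s
Step 4: dv1 = |7231.74 - 6460.67| = 771.07 m/s
Step 5: v2 (circular at r2) = 4988.73 m/s, v_t2 = 4311.89 m/s
Step 6: dv2 = |4988.73 - 4311.89| = 676.84 m/s
Step 7: Total delta-v = 771.07 + 676.84 = 1447.9 m/s

1447.9


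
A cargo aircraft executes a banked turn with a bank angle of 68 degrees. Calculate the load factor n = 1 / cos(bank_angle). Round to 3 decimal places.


Step 1: Convert 68 degrees to radians = 1.186824
Step 2: cos(68 deg) = 0.374607
Step 3: n = 1 / 0.374607 = 2.669

2.669


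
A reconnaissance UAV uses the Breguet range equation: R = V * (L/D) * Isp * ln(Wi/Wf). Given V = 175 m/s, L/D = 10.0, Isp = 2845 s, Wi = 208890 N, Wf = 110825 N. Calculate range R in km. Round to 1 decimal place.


Step 1: Coefficient = V * (L/D) * Isp = 175 * 10.0 * 2845 = 4978750.0 m
Step 2: Wi/Wf = 208890 / 110825 = 1.884864
Step 3: ln(1.884864) = 0.633855
Step 4: R = 4978750.0 * 0.633855 = 3155807.7 m = 3155.8 km

3155.8


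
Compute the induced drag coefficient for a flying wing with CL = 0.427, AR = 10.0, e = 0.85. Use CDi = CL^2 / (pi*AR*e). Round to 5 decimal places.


Step 1: CL^2 = 0.427^2 = 0.182329
Step 2: pi * AR * e = 3.14159 * 10.0 * 0.85 = 26.703538
Step 3: CDi = 0.182329 / 26.703538 = 0.00683

0.00683


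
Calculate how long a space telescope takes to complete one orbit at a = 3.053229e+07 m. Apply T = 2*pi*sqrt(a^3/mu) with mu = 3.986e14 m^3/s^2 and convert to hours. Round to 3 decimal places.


Step 1: a^3 / mu = 2.846283e+22 / 3.986e14 = 7.140701e+07
Step 2: sqrt(7.140701e+07) = 8450.2668 s
Step 3: T = 2*pi * 8450.2668 = 53094.59 s
Step 4: T in hours = 53094.59 / 3600 = 14.748 hours

14.748


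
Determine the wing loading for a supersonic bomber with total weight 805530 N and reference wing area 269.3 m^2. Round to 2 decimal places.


Step 1: Wing loading = W / S = 805530 / 269.3
Step 2: Wing loading = 2991.20 N/m^2

2991.20


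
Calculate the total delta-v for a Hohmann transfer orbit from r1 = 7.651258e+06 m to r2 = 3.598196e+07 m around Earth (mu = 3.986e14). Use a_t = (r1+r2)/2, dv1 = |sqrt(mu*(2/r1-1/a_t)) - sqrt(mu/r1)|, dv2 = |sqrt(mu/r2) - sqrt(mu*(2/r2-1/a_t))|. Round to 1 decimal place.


Step 1: Transfer semi-major axis a_t = (7.651258e+06 + 3.598196e+07) / 2 = 2.181661e+07 m
Step 2: v1 (circular at r1) = sqrt(mu/r1) = 7217.76 m/s
Step 3: v_t1 = sqrt(mu*(2/r1 - 1/a_t)) = 9269.39 m/s
Step 4: dv1 = |9269.39 - 7217.76| = 2051.63 m/s
Step 5: v2 (circular at r2) = 3328.33 m/s, v_t2 = 1971.06 m/s
Step 6: dv2 = |3328.33 - 1971.06| = 1357.27 m/s
Step 7: Total delta-v = 2051.63 + 1357.27 = 3408.9 m/s

3408.9


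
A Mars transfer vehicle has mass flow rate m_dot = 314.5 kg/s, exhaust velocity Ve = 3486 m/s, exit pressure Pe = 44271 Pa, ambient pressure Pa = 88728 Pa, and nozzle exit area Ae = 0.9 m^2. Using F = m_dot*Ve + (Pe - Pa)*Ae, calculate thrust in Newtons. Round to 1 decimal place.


Step 1: Momentum thrust = m_dot * Ve = 314.5 * 3486 = 1096347.0 N
Step 2: Pressure thrust = (Pe - Pa) * Ae = (44271 - 88728) * 0.9 = -40011.3 N
Step 3: Total thrust F = 1096347.0 + -40011.3 = 1056335.7 N

1056335.7


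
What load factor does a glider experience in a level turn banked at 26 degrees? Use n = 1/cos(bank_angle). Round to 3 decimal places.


Step 1: Convert 26 degrees to radians = 0.453786
Step 2: cos(26 deg) = 0.898794
Step 3: n = 1 / 0.898794 = 1.113

1.113


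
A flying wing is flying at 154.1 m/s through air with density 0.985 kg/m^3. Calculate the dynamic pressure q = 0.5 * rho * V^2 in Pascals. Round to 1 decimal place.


Step 1: V^2 = 154.1^2 = 23746.81
Step 2: q = 0.5 * 0.985 * 23746.81
Step 3: q = 11695.3 Pa

11695.3


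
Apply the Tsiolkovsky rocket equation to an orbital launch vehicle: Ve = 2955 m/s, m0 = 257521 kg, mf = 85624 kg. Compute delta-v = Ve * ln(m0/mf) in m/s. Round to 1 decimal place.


Step 1: Mass ratio m0/mf = 257521 / 85624 = 3.00758
Step 2: ln(3.00758) = 1.101136
Step 3: delta-v = 2955 * 1.101136 = 3253.9 m/s

3253.9


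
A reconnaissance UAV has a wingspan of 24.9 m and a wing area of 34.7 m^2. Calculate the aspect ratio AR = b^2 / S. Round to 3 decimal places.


Step 1: b^2 = 24.9^2 = 620.01
Step 2: AR = 620.01 / 34.7 = 17.868

17.868


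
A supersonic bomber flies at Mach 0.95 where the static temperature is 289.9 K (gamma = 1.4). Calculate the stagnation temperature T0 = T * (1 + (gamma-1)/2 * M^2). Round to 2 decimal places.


Step 1: (gamma-1)/2 = 0.2
Step 2: M^2 = 0.9025
Step 3: 1 + 0.2 * 0.9025 = 1.1805
Step 4: T0 = 289.9 * 1.1805 = 342.23 K

342.23


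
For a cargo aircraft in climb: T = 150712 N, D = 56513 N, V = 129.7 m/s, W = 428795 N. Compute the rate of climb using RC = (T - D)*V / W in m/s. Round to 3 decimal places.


Step 1: Excess thrust = T - D = 150712 - 56513 = 94199 N
Step 2: Excess power = 94199 * 129.7 = 12217610.3 W
Step 3: RC = 12217610.3 / 428795 = 28.493 m/s

28.493


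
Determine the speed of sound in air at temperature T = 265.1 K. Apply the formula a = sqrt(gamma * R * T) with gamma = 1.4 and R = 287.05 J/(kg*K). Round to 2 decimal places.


Step 1: gamma * R * T = 1.4 * 287.05 * 265.1 = 106535.737
Step 2: a = sqrt(106535.737) = 326.40 m/s

326.40


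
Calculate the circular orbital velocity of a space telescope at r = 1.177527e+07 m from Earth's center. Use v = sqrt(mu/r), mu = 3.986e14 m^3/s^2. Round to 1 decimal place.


Step 1: mu / r = 3.986e14 / 1.177527e+07 = 33850603.8503
Step 2: v = sqrt(33850603.8503) = 5818.1 m/s

5818.1


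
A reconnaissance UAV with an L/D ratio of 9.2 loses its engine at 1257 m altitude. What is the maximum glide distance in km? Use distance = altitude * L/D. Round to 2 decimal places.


Step 1: Glide distance = altitude * L/D = 1257 * 9.2 = 11564.4 m
Step 2: Convert to km: 11564.4 / 1000 = 11.56 km

11.56


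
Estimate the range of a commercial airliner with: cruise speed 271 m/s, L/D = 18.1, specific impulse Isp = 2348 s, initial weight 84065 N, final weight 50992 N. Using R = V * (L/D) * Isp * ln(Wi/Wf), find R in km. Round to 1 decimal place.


Step 1: Coefficient = V * (L/D) * Isp = 271 * 18.1 * 2348 = 11517174.8 m
Step 2: Wi/Wf = 84065 / 50992 = 1.648592
Step 3: ln(1.648592) = 0.499922
Step 4: R = 11517174.8 * 0.499922 = 5757683.9 m = 5757.7 km

5757.7


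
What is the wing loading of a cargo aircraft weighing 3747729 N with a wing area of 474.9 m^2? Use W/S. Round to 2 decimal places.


Step 1: Wing loading = W / S = 3747729 / 474.9
Step 2: Wing loading = 7891.62 N/m^2

7891.62


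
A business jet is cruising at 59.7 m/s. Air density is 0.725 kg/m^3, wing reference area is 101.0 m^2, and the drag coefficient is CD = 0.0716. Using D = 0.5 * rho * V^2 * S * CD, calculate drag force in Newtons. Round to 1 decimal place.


Step 1: Dynamic pressure q = 0.5 * 0.725 * 59.7^2 = 1291.9826 Pa
Step 2: Drag D = q * S * CD = 1291.9826 * 101.0 * 0.0716
Step 3: D = 9343.1 N

9343.1


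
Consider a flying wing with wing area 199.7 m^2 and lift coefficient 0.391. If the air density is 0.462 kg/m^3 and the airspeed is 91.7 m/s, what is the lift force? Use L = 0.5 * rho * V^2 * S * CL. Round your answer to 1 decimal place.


Step 1: Calculate dynamic pressure q = 0.5 * 0.462 * 91.7^2 = 0.5 * 0.462 * 8408.89 = 1942.4536 Pa
Step 2: Multiply by wing area and lift coefficient: L = 1942.4536 * 199.7 * 0.391
Step 3: L = 387907.9819 * 0.391 = 151672.0 N

151672.0


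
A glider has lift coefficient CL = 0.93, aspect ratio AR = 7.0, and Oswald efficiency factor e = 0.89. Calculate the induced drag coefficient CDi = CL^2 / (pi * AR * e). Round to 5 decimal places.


Step 1: CL^2 = 0.93^2 = 0.8649
Step 2: pi * AR * e = 3.14159 * 7.0 * 0.89 = 19.572122
Step 3: CDi = 0.8649 / 19.572122 = 0.04419

0.04419


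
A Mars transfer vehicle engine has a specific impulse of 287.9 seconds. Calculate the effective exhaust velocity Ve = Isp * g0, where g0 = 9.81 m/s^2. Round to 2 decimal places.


Step 1: Ve = Isp * g0 = 287.9 * 9.81
Step 2: Ve = 2824.30 m/s

2824.30


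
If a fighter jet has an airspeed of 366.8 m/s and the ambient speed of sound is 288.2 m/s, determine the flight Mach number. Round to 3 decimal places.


Step 1: M = V / a = 366.8 / 288.2
Step 2: M = 1.273

1.273


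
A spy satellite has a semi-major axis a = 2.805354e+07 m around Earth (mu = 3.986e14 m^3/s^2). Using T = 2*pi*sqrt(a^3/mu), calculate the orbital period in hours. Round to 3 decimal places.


Step 1: a^3 / mu = 2.207817e+22 / 3.986e14 = 5.538928e+07
Step 2: sqrt(5.538928e+07) = 7442.3975 s
Step 3: T = 2*pi * 7442.3975 = 46761.96 s
Step 4: T in hours = 46761.96 / 3600 = 12.989 hours

12.989


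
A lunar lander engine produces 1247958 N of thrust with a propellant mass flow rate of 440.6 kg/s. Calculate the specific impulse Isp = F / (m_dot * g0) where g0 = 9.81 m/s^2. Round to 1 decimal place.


Step 1: m_dot * g0 = 440.6 * 9.81 = 4322.29
Step 2: Isp = 1247958 / 4322.29 = 288.7 s

288.7


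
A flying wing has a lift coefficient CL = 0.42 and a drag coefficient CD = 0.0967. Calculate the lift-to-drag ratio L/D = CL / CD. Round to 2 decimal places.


Step 1: L/D = CL / CD = 0.42 / 0.0967
Step 2: L/D = 4.34

4.34


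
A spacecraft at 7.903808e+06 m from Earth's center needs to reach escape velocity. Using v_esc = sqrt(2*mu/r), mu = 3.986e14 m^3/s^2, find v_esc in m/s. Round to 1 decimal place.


Step 1: 2*mu/r = 2 * 3.986e14 / 7.903808e+06 = 100862773.9945
Step 2: v_esc = sqrt(100862773.9945) = 10043.0 m/s

10043.0


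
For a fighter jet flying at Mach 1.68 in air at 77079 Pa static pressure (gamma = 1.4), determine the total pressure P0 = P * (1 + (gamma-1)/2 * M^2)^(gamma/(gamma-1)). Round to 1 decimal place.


Step 1: (gamma-1)/2 * M^2 = 0.2 * 2.8224 = 0.56448
Step 2: 1 + 0.56448 = 1.56448
Step 3: Exponent gamma/(gamma-1) = 3.5
Step 4: P0 = 77079 * 1.56448^3.5 = 369174.0 Pa

369174.0


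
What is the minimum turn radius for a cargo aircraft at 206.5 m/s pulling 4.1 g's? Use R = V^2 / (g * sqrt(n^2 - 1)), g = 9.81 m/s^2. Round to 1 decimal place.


Step 1: V^2 = 206.5^2 = 42642.25
Step 2: n^2 - 1 = 4.1^2 - 1 = 15.81
Step 3: sqrt(15.81) = 3.976179
Step 4: R = 42642.25 / (9.81 * 3.976179) = 1093.2 m

1093.2


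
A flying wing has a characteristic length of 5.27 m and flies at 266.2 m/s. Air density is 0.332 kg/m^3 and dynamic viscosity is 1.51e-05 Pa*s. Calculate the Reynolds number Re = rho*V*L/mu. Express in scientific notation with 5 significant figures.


Step 1: Numerator = rho * V * L = 0.332 * 266.2 * 5.27 = 465.754168
Step 2: Re = 465.754168 / 1.51e-05
Step 3: Re = 3.0845e+07

3.0845e+07


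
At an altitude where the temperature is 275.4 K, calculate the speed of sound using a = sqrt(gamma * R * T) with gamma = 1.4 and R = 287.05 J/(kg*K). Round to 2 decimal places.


Step 1: gamma * R * T = 1.4 * 287.05 * 275.4 = 110674.998
Step 2: a = sqrt(110674.998) = 332.68 m/s

332.68


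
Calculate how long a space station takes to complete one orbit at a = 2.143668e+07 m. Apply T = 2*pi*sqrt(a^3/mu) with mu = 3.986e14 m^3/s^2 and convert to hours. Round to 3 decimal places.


Step 1: a^3 / mu = 9.850824e+21 / 3.986e14 = 2.471356e+07
Step 2: sqrt(2.471356e+07) = 4971.2733 s
Step 3: T = 2*pi * 4971.2733 = 31235.43 s
Step 4: T in hours = 31235.43 / 3600 = 8.677 hours

8.677


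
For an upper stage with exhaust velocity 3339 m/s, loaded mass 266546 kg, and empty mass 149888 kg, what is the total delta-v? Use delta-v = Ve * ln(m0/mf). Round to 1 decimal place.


Step 1: Mass ratio m0/mf = 266546 / 149888 = 1.778301
Step 2: ln(1.778301) = 0.575658
Step 3: delta-v = 3339 * 0.575658 = 1922.1 m/s

1922.1


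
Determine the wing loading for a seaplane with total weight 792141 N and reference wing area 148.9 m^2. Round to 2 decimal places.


Step 1: Wing loading = W / S = 792141 / 148.9
Step 2: Wing loading = 5319.95 N/m^2

5319.95


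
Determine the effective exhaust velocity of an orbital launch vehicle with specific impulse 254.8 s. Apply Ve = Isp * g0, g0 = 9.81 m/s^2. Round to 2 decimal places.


Step 1: Ve = Isp * g0 = 254.8 * 9.81
Step 2: Ve = 2499.59 m/s

2499.59


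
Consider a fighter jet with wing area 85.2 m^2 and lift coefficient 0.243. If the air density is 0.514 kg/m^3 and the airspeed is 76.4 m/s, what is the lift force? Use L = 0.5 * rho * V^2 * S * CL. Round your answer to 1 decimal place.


Step 1: Calculate dynamic pressure q = 0.5 * 0.514 * 76.4^2 = 0.5 * 0.514 * 5836.96 = 1500.0987 Pa
Step 2: Multiply by wing area and lift coefficient: L = 1500.0987 * 85.2 * 0.243
Step 3: L = 127808.4109 * 0.243 = 31057.4 N

31057.4


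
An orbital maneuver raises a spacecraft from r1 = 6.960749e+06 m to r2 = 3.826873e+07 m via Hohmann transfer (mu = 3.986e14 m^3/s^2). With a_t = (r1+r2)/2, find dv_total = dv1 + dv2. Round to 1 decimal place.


Step 1: Transfer semi-major axis a_t = (6.960749e+06 + 3.826873e+07) / 2 = 2.261474e+07 m
Step 2: v1 (circular at r1) = sqrt(mu/r1) = 7567.29 m/s
Step 3: v_t1 = sqrt(mu*(2/r1 - 1/a_t)) = 9843.89 m/s
Step 4: dv1 = |9843.89 - 7567.29| = 2276.6 m/s
Step 5: v2 (circular at r2) = 3227.35 m/s, v_t2 = 1790.52 m/s
Step 6: dv2 = |3227.35 - 1790.52| = 1436.84 m/s
Step 7: Total delta-v = 2276.6 + 1436.84 = 3713.4 m/s

3713.4


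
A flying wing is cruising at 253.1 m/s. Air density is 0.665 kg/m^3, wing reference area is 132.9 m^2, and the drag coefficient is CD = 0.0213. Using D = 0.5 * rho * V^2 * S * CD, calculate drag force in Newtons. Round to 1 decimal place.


Step 1: Dynamic pressure q = 0.5 * 0.665 * 253.1^2 = 21299.8203 Pa
Step 2: Drag D = q * S * CD = 21299.8203 * 132.9 * 0.0213
Step 3: D = 60294.9 N

60294.9


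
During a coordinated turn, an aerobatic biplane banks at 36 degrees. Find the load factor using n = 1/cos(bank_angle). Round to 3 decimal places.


Step 1: Convert 36 degrees to radians = 0.628319
Step 2: cos(36 deg) = 0.809017
Step 3: n = 1 / 0.809017 = 1.236

1.236


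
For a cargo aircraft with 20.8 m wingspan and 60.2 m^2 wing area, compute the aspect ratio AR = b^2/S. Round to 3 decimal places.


Step 1: b^2 = 20.8^2 = 432.64
Step 2: AR = 432.64 / 60.2 = 7.187

7.187


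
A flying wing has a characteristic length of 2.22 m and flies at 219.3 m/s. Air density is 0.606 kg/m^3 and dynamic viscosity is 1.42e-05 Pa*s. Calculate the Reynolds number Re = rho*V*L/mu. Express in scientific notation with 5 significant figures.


Step 1: Numerator = rho * V * L = 0.606 * 219.3 * 2.22 = 295.028676
Step 2: Re = 295.028676 / 1.42e-05
Step 3: Re = 2.0777e+07

2.0777e+07


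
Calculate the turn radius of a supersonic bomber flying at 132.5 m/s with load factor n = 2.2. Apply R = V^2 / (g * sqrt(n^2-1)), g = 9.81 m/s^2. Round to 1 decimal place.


Step 1: V^2 = 132.5^2 = 17556.25
Step 2: n^2 - 1 = 2.2^2 - 1 = 3.84
Step 3: sqrt(3.84) = 1.959592
Step 4: R = 17556.25 / (9.81 * 1.959592) = 913.3 m

913.3


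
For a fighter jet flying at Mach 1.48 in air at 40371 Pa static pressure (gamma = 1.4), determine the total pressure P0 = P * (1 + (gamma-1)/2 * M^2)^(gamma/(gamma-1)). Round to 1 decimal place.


Step 1: (gamma-1)/2 * M^2 = 0.2 * 2.1904 = 0.43808
Step 2: 1 + 0.43808 = 1.43808
Step 3: Exponent gamma/(gamma-1) = 3.5
Step 4: P0 = 40371 * 1.43808^3.5 = 143982.7 Pa

143982.7


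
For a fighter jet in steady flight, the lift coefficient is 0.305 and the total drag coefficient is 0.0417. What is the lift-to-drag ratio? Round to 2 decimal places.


Step 1: L/D = CL / CD = 0.305 / 0.0417
Step 2: L/D = 7.31

7.31


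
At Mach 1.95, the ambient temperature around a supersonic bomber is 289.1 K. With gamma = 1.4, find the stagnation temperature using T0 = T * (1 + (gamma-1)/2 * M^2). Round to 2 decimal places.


Step 1: (gamma-1)/2 = 0.2
Step 2: M^2 = 3.8025
Step 3: 1 + 0.2 * 3.8025 = 1.7605
Step 4: T0 = 289.1 * 1.7605 = 508.96 K

508.96


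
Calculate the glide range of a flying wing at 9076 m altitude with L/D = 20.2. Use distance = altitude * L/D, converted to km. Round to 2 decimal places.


Step 1: Glide distance = altitude * L/D = 9076 * 20.2 = 183335.2 m
Step 2: Convert to km: 183335.2 / 1000 = 183.34 km

183.34


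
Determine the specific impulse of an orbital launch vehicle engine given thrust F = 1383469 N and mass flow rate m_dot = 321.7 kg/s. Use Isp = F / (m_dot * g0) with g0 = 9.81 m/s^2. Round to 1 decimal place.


Step 1: m_dot * g0 = 321.7 * 9.81 = 3155.88
Step 2: Isp = 1383469 / 3155.88 = 438.4 s

438.4


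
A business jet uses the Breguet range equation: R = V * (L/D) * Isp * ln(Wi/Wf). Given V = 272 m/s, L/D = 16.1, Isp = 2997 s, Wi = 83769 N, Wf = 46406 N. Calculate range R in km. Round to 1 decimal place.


Step 1: Coefficient = V * (L/D) * Isp = 272 * 16.1 * 2997 = 13124462.4 m
Step 2: Wi/Wf = 83769 / 46406 = 1.805133
Step 3: ln(1.805133) = 0.590634
Step 4: R = 13124462.4 * 0.590634 = 7751757.0 m = 7751.8 km

7751.8


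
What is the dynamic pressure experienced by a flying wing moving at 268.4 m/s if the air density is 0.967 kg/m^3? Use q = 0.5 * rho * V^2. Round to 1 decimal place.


Step 1: V^2 = 268.4^2 = 72038.56
Step 2: q = 0.5 * 0.967 * 72038.56
Step 3: q = 34830.6 Pa

34830.6


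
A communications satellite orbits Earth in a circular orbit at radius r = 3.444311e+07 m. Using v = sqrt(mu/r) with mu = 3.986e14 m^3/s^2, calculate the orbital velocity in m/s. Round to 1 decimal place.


Step 1: mu / r = 3.986e14 / 3.444311e+07 = 11572706.4136
Step 2: v = sqrt(11572706.4136) = 3401.9 m/s

3401.9


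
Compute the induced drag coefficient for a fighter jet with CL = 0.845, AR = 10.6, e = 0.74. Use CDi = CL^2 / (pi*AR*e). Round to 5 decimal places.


Step 1: CL^2 = 0.845^2 = 0.714025
Step 2: pi * AR * e = 3.14159 * 10.6 * 0.74 = 24.642653
Step 3: CDi = 0.714025 / 24.642653 = 0.02898

0.02898


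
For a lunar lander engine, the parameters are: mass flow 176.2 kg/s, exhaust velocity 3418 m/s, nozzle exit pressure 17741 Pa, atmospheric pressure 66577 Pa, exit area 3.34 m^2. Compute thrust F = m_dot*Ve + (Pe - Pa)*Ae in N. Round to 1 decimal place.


Step 1: Momentum thrust = m_dot * Ve = 176.2 * 3418 = 602251.6 N
Step 2: Pressure thrust = (Pe - Pa) * Ae = (17741 - 66577) * 3.34 = -163112.24 N
Step 3: Total thrust F = 602251.6 + -163112.24 = 439139.4 N

439139.4


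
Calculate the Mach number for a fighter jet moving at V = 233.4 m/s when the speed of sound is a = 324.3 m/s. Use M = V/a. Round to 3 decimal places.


Step 1: M = V / a = 233.4 / 324.3
Step 2: M = 0.720

0.720


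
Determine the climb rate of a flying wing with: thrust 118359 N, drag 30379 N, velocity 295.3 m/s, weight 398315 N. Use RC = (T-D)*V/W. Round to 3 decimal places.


Step 1: Excess thrust = T - D = 118359 - 30379 = 87980 N
Step 2: Excess power = 87980 * 295.3 = 25980494.0 W
Step 3: RC = 25980494.0 / 398315 = 65.226 m/s

65.226


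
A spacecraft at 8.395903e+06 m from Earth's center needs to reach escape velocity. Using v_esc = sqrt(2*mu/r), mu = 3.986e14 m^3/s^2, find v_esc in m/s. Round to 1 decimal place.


Step 1: 2*mu/r = 2 * 3.986e14 / 8.395903e+06 = 94951073.1603
Step 2: v_esc = sqrt(94951073.1603) = 9744.3 m/s

9744.3


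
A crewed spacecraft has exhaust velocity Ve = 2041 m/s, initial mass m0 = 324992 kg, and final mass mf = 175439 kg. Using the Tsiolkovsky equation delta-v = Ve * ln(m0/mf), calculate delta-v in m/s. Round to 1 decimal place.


Step 1: Mass ratio m0/mf = 324992 / 175439 = 1.85245
Step 2: ln(1.85245) = 0.616509
Step 3: delta-v = 2041 * 0.616509 = 1258.3 m/s

1258.3


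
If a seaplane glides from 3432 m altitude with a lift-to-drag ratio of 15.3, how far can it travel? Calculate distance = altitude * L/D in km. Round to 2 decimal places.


Step 1: Glide distance = altitude * L/D = 3432 * 15.3 = 52509.6 m
Step 2: Convert to km: 52509.6 / 1000 = 52.51 km

52.51


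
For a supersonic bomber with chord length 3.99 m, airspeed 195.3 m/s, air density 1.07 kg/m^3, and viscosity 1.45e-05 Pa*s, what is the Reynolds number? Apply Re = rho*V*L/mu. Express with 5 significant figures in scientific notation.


Step 1: Numerator = rho * V * L = 1.07 * 195.3 * 3.99 = 833.79429
Step 2: Re = 833.79429 / 1.45e-05
Step 3: Re = 5.7503e+07

5.7503e+07


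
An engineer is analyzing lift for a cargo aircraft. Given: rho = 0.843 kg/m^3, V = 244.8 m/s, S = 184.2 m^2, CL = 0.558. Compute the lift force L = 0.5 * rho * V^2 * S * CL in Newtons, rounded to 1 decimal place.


Step 1: Calculate dynamic pressure q = 0.5 * 0.843 * 244.8^2 = 0.5 * 0.843 * 59927.04 = 25259.2474 Pa
Step 2: Multiply by wing area and lift coefficient: L = 25259.2474 * 184.2 * 0.558
Step 3: L = 4652753.3637 * 0.558 = 2596236.4 N

2596236.4


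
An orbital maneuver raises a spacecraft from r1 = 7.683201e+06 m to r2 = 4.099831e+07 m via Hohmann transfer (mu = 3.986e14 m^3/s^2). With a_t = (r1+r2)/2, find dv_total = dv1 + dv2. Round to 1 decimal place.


Step 1: Transfer semi-major axis a_t = (7.683201e+06 + 4.099831e+07) / 2 = 2.434076e+07 m
Step 2: v1 (circular at r1) = sqrt(mu/r1) = 7202.74 m/s
Step 3: v_t1 = sqrt(mu*(2/r1 - 1/a_t)) = 9347.89 m/s
Step 4: dv1 = |9347.89 - 7202.74| = 2145.15 m/s
Step 5: v2 (circular at r2) = 3118.07 m/s, v_t2 = 1751.82 m/s
Step 6: dv2 = |3118.07 - 1751.82| = 1366.25 m/s
Step 7: Total delta-v = 2145.15 + 1366.25 = 3511.4 m/s

3511.4


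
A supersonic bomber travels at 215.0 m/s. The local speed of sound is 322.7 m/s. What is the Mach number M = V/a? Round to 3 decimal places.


Step 1: M = V / a = 215.0 / 322.7
Step 2: M = 0.666

0.666


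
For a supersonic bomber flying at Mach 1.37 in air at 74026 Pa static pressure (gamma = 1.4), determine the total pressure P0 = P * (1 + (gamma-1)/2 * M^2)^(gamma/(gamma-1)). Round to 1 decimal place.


Step 1: (gamma-1)/2 * M^2 = 0.2 * 1.8769 = 0.37538
Step 2: 1 + 0.37538 = 1.37538
Step 3: Exponent gamma/(gamma-1) = 3.5
Step 4: P0 = 74026 * 1.37538^3.5 = 225872.7 Pa

225872.7


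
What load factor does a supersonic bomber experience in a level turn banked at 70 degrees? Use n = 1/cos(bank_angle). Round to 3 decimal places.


Step 1: Convert 70 degrees to radians = 1.22173
Step 2: cos(70 deg) = 0.34202
Step 3: n = 1 / 0.34202 = 2.924

2.924


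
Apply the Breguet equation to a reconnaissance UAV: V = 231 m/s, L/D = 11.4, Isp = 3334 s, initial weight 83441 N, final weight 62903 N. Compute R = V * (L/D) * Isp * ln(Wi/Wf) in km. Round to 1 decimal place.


Step 1: Coefficient = V * (L/D) * Isp = 231 * 11.4 * 3334 = 8779755.6 m
Step 2: Wi/Wf = 83441 / 62903 = 1.326503
Step 3: ln(1.326503) = 0.282546
Step 4: R = 8779755.6 * 0.282546 = 2480684.3 m = 2480.7 km

2480.7


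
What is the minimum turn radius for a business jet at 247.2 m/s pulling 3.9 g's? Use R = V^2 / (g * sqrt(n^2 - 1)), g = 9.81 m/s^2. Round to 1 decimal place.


Step 1: V^2 = 247.2^2 = 61107.84
Step 2: n^2 - 1 = 3.9^2 - 1 = 14.21
Step 3: sqrt(14.21) = 3.769615
Step 4: R = 61107.84 / (9.81 * 3.769615) = 1652.5 m

1652.5


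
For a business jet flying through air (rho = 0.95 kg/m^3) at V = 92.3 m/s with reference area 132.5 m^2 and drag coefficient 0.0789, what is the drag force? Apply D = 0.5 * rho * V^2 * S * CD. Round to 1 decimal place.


Step 1: Dynamic pressure q = 0.5 * 0.95 * 92.3^2 = 4046.6627 Pa
Step 2: Drag D = q * S * CD = 4046.6627 * 132.5 * 0.0789
Step 3: D = 42304.8 N

42304.8


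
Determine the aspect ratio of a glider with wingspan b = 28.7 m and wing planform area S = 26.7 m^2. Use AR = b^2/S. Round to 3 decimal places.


Step 1: b^2 = 28.7^2 = 823.69
Step 2: AR = 823.69 / 26.7 = 30.850

30.850


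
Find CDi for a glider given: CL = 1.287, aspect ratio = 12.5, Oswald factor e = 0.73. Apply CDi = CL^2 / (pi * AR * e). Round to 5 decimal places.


Step 1: CL^2 = 1.287^2 = 1.656369
Step 2: pi * AR * e = 3.14159 * 12.5 * 0.73 = 28.667033
Step 3: CDi = 1.656369 / 28.667033 = 0.05778

0.05778


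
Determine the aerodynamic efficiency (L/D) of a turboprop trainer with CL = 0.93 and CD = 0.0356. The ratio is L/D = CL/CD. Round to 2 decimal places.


Step 1: L/D = CL / CD = 0.93 / 0.0356
Step 2: L/D = 26.12

26.12


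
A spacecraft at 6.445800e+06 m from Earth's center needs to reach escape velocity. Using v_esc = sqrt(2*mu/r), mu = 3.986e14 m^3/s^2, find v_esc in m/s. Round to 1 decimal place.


Step 1: 2*mu/r = 2 * 3.986e14 / 6.445800e+06 = 123677433.3675
Step 2: v_esc = sqrt(123677433.3675) = 11121.0 m/s

11121.0


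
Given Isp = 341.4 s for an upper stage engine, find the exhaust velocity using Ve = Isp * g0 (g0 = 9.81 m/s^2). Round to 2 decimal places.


Step 1: Ve = Isp * g0 = 341.4 * 9.81
Step 2: Ve = 3349.13 m/s

3349.13


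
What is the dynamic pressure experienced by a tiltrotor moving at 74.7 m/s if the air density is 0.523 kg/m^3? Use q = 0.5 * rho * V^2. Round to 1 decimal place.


Step 1: V^2 = 74.7^2 = 5580.09
Step 2: q = 0.5 * 0.523 * 5580.09
Step 3: q = 1459.2 Pa

1459.2
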